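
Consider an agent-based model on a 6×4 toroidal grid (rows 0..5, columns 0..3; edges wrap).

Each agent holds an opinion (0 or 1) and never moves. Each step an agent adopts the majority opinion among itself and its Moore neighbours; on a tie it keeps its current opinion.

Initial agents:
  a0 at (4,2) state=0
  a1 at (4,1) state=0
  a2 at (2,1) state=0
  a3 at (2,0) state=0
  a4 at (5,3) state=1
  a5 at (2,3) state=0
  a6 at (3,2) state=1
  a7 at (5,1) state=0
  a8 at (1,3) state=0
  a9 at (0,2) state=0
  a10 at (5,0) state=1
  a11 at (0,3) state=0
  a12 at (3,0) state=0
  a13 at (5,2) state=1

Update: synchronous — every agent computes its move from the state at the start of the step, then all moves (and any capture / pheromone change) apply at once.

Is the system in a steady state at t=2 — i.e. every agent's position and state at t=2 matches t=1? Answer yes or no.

t=1: a0@(4,2):0 a1@(4,1):0 a2@(2,1):0 a3@(2,0):0 a4@(5,3):1 a5@(2,3):0 a6@(3,2):0 a7@(5,1):0 a8@(1,3):0 a9@(0,2):0 a10@(5,0):0 a11@(0,3):0 a12@(3,0):0 a13@(5,2):0
t=2: a0@(4,2):0 a1@(4,1):0 a2@(2,1):0 a3@(2,0):0 a4@(5,3):0 a5@(2,3):0 a6@(3,2):0 a7@(5,1):0 a8@(1,3):0 a9@(0,2):0 a10@(5,0):0 a11@(0,3):0 a12@(3,0):0 a13@(5,2):0

no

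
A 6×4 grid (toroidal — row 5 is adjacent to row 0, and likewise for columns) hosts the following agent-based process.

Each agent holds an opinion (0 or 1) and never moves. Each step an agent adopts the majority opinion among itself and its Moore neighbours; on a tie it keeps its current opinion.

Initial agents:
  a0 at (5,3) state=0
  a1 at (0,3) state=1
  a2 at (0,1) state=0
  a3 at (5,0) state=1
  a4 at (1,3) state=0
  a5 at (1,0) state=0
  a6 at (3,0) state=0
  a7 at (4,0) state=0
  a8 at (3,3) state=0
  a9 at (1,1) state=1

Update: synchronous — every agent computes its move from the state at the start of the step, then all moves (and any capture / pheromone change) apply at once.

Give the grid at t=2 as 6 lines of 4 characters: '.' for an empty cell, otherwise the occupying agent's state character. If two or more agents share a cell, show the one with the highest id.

.0.0
00.0
....
0..0
0...
0..0

t=1: a0@(5,3):0 a1@(0,3):0 a2@(0,1):0 a3@(5,0):0 a4@(1,3):0 a5@(1,0):0 a6@(3,0):0 a7@(4,0):0 a8@(3,3):0 a9@(1,1):0
t=2: (unchanged — steady state)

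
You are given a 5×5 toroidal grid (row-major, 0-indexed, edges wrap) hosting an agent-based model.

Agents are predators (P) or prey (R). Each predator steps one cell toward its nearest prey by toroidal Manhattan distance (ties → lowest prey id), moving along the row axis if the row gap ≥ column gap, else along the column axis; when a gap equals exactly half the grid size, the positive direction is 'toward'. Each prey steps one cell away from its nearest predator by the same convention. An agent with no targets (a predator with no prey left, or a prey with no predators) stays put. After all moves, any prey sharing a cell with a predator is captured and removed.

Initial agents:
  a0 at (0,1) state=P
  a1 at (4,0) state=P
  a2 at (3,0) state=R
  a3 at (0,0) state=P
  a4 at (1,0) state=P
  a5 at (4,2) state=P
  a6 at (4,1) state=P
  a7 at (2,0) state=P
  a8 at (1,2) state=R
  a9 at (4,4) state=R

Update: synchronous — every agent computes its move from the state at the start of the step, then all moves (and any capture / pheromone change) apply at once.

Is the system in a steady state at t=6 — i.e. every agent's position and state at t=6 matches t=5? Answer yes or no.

no

t=1: a0@(1,1):P a1@(3,0):P a3@(4,0):P a4@(2,0):P a5@(0,2):P a6@(3,1):P a7@(3,0):P a8@(2,2):R a9@(4,3):R
t=2: a0@(2,1):P a1@(3,1):P a3@(4,4):P a4@(2,1):P a5@(1,2):P a6@(2,1):P a7@(3,1):P a8@(3,2):R a9@(4,2):R
t=3: a0@(3,1):P a1@(3,2):P a3@(4,3):P a4@(3,1):P a5@(2,2):P a6@(3,1):P a7@(3,2):P a8@(3,3):R a9@(0,2):R
t=4: a0@(3,2):P a1@(3,3):P a3@(3,3):P a4@(3,2):P a5@(3,2):P a6@(3,2):P a7@(3,3):P a8@(3,4):R a9@(1,2):R
t=5: a0@(3,3):P a1@(3,4):P a3@(3,4):P a4@(3,3):P a5@(3,3):P a6@(3,3):P a7@(3,4):P a8@(3,0):R a9@(0,2):R
t=6: a0@(3,4):P a1@(3,0):P a3@(3,0):P a4@(3,4):P a5@(3,4):P a6@(3,4):P a7@(3,0):P a8@(3,1):R a9@(1,2):R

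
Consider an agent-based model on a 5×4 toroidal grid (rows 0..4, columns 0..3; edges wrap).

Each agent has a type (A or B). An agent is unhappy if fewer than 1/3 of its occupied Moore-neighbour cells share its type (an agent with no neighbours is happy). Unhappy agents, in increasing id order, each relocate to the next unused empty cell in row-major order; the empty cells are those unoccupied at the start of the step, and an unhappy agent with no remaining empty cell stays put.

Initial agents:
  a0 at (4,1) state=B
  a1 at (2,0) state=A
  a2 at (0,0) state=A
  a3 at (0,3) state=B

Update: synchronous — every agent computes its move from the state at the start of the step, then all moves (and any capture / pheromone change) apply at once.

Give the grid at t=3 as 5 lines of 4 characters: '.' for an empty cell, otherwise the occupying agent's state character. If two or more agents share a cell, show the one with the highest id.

t=1: a0@(0,1):B a1@(2,0):A a2@(0,2):A a3@(1,0):B
t=2: a0@(0,1):B a1@(0,0):A a2@(0,3):A a3@(1,0):B
t=3: (unchanged — steady state)

AB.A
B...
....
....
....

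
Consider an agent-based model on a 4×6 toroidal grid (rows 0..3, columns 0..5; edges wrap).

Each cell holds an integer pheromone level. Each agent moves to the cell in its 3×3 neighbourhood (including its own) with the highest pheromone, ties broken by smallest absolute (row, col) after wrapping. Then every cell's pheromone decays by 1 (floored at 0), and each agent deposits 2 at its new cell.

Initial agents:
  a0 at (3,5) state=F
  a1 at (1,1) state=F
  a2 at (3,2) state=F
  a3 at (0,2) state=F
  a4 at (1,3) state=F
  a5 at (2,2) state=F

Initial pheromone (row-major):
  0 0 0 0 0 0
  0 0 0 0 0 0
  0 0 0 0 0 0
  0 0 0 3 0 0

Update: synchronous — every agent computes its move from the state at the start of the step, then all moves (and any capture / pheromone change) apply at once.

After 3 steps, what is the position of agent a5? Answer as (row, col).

t=1: a0@(0,0) a1@(0,0) a2@(3,3) a3@(3,3) a4@(0,2) a5@(3,3) | pheromone: 4 0 2 0 0 0 / 0 0 0 0 0 0 / 0 0 0 0 0 0 / 0 0 0 8 0 0
t=2: a0@(0,0) a1@(0,0) a2@(3,3) a3@(3,3) a4@(3,3) a5@(3,3) | pheromone: 7 0 1 0 0 0 / 0 0 0 0 0 0 / 0 0 0 0 0 0 / 0 0 0 15 0 0
t=3: a0@(0,0) a1@(0,0) a2@(3,3) a3@(3,3) a4@(3,3) a5@(3,3) | pheromone: 10 0 0 0 0 0 / 0 0 0 0 0 0 / 0 0 0 0 0 0 / 0 0 0 22 0 0

(3, 3)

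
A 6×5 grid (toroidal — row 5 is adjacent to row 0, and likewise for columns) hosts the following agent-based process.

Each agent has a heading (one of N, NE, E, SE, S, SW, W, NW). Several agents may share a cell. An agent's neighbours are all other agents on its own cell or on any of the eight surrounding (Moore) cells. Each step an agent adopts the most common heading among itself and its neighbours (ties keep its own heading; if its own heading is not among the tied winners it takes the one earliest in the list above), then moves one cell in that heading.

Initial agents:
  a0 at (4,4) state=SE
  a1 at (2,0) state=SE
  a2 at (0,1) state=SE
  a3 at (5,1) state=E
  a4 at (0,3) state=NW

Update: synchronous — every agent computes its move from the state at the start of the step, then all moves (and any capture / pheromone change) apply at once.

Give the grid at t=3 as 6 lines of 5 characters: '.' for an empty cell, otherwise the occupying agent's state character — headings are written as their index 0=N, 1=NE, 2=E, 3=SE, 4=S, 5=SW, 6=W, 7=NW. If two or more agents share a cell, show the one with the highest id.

.....
..3..
.....
7...3
.....
...32

t=1: a0@(5,0):SE a1@(3,1):SE a2@(1,2):SE a3@(5,2):E a4@(5,2):NW
t=2: a0@(0,1):SE a1@(4,2):SE a2@(2,3):SE a3@(5,3):E a4@(4,1):NW
t=3: a0@(1,2):SE a1@(5,3):SE a2@(3,4):SE a3@(5,4):E a4@(3,0):NW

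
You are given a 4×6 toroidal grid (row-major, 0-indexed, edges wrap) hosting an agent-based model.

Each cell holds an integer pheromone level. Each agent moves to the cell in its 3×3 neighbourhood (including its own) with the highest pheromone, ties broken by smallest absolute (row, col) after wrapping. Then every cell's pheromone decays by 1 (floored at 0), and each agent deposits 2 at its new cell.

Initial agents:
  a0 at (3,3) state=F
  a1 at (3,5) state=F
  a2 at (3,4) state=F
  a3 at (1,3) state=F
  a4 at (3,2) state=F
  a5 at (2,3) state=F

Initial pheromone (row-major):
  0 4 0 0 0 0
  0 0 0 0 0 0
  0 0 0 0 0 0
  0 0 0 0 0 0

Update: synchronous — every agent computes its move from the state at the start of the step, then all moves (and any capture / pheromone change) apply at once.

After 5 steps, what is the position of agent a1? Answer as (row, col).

(0, 1)

t=1: a0@(0,2) a1@(0,0) a2@(0,3) a3@(0,2) a4@(0,1) a5@(1,2) | pheromone: 2 5 4 2 0 0 / 0 0 2 0 0 0 / 0 0 0 0 0 0 / 0 0 0 0 0 0
t=2: a0@(0,1) a1@(0,1) a2@(0,2) a3@(0,1) a4@(0,1) a5@(0,1) | pheromone: 1 14 5 1 0 0 / 0 0 1 0 0 0 / 0 0 0 0 0 0 / 0 0 0 0 0 0
t=3: a0@(0,1) a1@(0,1) a2@(0,1) a3@(0,1) a4@(0,1) a5@(0,1) | pheromone: 0 25 4 0 0 0 / 0 0 0 0 0 0 / 0 0 0 0 0 0 / 0 0 0 0 0 0
t=4: a0@(0,1) a1@(0,1) a2@(0,1) a3@(0,1) a4@(0,1) a5@(0,1) | pheromone: 0 36 3 0 0 0 / 0 0 0 0 0 0 / 0 0 0 0 0 0 / 0 0 0 0 0 0
t=5: a0@(0,1) a1@(0,1) a2@(0,1) a3@(0,1) a4@(0,1) a5@(0,1) | pheromone: 0 47 2 0 0 0 / 0 0 0 0 0 0 / 0 0 0 0 0 0 / 0 0 0 0 0 0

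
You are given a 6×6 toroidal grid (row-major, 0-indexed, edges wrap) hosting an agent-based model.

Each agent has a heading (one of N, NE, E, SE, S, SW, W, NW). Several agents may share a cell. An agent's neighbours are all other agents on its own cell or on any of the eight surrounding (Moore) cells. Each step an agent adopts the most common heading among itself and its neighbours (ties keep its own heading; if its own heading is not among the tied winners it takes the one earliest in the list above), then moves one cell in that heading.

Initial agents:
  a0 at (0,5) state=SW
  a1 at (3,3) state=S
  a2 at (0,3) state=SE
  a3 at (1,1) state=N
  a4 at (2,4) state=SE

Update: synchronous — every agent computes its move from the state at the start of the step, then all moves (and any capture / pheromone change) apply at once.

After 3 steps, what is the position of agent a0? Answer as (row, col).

t=1: a0@(1,4):SW a1@(4,3):S a2@(1,4):SE a3@(0,1):N a4@(3,5):SE
t=2: a0@(2,3):SW a1@(5,3):S a2@(2,5):SE a3@(5,1):N a4@(4,0):SE
t=3: a0@(3,2):SW a1@(0,3):S a2@(3,0):SE a3@(4,1):N a4@(5,1):SE

(3, 2)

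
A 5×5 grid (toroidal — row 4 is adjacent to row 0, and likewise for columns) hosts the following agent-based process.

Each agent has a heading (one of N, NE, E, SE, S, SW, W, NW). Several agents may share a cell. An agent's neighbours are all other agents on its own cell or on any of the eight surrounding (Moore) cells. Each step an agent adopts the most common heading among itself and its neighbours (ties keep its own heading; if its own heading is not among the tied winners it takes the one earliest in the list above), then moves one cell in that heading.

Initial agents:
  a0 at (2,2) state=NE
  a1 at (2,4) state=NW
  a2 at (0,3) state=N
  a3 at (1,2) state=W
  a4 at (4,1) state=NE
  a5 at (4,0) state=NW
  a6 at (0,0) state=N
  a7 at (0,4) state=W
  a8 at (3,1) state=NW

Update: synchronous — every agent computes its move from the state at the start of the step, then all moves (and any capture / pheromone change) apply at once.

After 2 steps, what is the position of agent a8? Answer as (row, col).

(1, 4)

t=1: a0@(1,3):NE a1@(1,3):NW a2@(0,2):W a3@(1,1):W a4@(3,0):NW a5@(3,4):NW a6@(4,0):N a7@(4,4):N a8@(2,0):NW
t=2: a0@(0,4):NE a1@(0,2):NW a2@(0,1):W a3@(1,0):W a4@(2,4):NW a5@(2,3):NW a6@(3,0):N a7@(3,4):N a8@(1,4):NW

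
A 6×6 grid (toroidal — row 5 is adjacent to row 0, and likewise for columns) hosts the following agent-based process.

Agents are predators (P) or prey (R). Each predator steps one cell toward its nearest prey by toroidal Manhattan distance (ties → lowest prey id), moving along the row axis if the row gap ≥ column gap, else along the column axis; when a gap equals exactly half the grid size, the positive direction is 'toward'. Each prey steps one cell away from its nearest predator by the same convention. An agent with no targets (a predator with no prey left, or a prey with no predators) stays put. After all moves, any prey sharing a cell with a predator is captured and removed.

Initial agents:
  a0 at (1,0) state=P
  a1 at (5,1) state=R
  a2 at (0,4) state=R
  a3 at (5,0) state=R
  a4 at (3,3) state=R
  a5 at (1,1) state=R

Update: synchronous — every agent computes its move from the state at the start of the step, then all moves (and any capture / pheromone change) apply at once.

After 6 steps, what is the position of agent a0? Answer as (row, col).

t=1: a0@(1,1):P a1@(4,1):R a2@(0,3):R a3@(4,0):R a4@(3,2):R a5@(1,2):R
t=2: a0@(1,2):P a1@(3,1):R a2@(0,4):R a3@(3,0):R a4@(4,2):R a5@(1,3):R
t=3: a0@(1,3):P a1@(4,1):R a2@(0,5):R a3@(4,0):R a4@(3,2):R a5@(1,4):R
t=4: a0@(1,4):P a1@(3,1):R a2@(0,0):R a3@(3,0):R a4@(4,2):R a5@(1,5):R
t=5: a0@(1,5):P a1@(3,0):R a2@(0,1):R a3@(4,0):R a4@(3,2):R a5@(1,0):R
t=6: a0@(1,0):P a1@(4,0):R a2@(0,2):R a3@(3,0):R a4@(3,1):R a5@(1,1):R

(1, 0)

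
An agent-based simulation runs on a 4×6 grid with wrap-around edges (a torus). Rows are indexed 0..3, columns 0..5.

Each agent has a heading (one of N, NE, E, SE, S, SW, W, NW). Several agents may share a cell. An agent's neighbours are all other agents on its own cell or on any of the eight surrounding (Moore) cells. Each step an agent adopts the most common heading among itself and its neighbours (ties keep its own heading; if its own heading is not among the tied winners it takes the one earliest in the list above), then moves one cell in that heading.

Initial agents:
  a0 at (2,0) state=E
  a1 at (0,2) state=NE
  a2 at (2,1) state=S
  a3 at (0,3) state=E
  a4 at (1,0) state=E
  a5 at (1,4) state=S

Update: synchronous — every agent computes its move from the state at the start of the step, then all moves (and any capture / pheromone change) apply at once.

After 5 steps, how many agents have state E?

t=1: a0@(2,1):E a1@(3,3):NE a2@(2,2):E a3@(0,4):E a4@(1,1):E a5@(2,4):S
t=2: a0@(2,2):E a1@(3,4):E a2@(2,3):E a3@(0,5):E a4@(1,2):E a5@(3,4):S
t=3: a0@(2,3):E a1@(3,5):E a2@(2,4):E a3@(0,0):E a4@(1,3):E a5@(3,5):E
t=4: a0@(2,4):E a1@(3,0):E a2@(2,5):E a3@(0,1):E a4@(1,4):E a5@(3,0):E
t=5: a0@(2,5):E a1@(3,1):E a2@(2,0):E a3@(0,2):E a4@(1,5):E a5@(3,1):E

6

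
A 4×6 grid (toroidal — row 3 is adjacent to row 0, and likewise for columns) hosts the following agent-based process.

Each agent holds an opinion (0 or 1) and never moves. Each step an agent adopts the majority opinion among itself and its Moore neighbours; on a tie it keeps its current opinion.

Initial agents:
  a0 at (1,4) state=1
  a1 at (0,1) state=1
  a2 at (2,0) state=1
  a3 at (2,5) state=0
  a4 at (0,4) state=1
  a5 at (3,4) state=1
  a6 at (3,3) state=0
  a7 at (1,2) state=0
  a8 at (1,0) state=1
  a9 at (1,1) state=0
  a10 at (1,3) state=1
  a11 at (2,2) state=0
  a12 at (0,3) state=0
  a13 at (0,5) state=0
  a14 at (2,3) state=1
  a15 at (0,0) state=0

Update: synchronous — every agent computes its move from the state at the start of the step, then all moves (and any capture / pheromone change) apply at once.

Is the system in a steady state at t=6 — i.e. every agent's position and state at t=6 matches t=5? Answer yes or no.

t=1: a0@(1,4):1 a1@(0,1):0 a2@(2,0):1 a3@(2,5):1 a4@(0,4):1 a5@(3,4):0 a6@(3,3):0 a7@(1,2):0 a8@(1,0):0 a9@(1,1):0 a10@(1,3):1 a11@(2,2):0 a12@(0,3):1 a13@(0,5):1 a14@(2,3):1 a15@(0,0):0
t=2: a0@(1,4):1 a1@(0,1):0 a2@(2,0):1 a3@(2,5):1 a4@(0,4):1 a5@(3,4):1 a6@(3,3):0 a7@(1,2):0 a8@(1,0):0 a9@(1,1):0 a10@(1,3):1 a11@(2,2):0 a12@(0,3):1 a13@(0,5):1 a14@(2,3):0 a15@(0,0):0
t=3: (unchanged — steady state)

yes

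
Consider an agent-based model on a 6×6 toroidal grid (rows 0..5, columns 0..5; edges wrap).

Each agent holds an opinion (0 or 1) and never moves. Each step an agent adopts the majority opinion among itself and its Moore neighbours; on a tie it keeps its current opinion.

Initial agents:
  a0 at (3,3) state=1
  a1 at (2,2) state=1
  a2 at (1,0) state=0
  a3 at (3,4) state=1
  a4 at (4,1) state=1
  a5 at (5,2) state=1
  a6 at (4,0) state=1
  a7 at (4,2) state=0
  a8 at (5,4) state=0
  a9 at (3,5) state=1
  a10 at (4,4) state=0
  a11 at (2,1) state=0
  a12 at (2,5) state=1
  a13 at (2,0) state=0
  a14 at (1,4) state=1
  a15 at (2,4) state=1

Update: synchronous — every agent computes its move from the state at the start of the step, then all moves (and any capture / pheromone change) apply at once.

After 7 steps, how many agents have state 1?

12

t=1: a0@(3,3):1 a1@(2,2):1 a2@(1,0):0 a3@(3,4):1 a4@(4,1):1 a5@(5,2):1 a6@(4,0):1 a7@(4,2):1 a8@(5,4):0 a9@(3,5):1 a10@(4,4):1 a11@(2,1):0 a12@(2,5):1 a13@(2,0):0 a14@(1,4):1 a15@(2,4):1
t=2: (unchanged — steady state)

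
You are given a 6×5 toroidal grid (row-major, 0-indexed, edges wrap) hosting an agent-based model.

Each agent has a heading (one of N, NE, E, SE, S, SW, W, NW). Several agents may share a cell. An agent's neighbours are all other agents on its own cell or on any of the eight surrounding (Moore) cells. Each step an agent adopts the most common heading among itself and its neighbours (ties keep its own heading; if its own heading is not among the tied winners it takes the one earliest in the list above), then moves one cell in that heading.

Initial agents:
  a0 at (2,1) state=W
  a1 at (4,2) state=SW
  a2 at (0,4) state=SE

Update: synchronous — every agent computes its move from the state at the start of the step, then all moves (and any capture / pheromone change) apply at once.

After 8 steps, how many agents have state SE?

t=1: a0@(2,0):W a1@(5,1):SW a2@(1,0):SE
t=2: a0@(2,4):W a1@(0,0):SW a2@(2,1):SE
t=3: a0@(2,3):W a1@(1,4):SW a2@(3,2):SE
t=4: a0@(2,2):W a1@(2,3):SW a2@(4,3):SE
t=5: a0@(2,1):W a1@(3,2):SW a2@(5,4):SE
t=6: a0@(2,0):W a1@(4,1):SW a2@(0,0):SE
t=7: a0@(2,4):W a1@(5,0):SW a2@(1,1):SE
t=8: a0@(2,3):W a1@(0,4):SW a2@(2,2):SE

1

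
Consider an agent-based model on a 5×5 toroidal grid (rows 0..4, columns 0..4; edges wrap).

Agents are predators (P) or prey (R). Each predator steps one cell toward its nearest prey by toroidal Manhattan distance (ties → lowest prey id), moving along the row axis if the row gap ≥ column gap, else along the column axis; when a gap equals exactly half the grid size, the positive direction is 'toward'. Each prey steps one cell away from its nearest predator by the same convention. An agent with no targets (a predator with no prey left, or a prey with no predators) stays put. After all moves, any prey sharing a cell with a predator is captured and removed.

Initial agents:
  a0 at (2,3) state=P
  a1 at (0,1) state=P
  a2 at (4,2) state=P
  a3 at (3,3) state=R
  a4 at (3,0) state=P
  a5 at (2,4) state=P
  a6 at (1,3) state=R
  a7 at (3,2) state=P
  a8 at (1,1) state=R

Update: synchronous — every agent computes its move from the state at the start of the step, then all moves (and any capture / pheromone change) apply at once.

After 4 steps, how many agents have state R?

t=1: a0@(3,3):P a1@(1,1):P a2@(3,2):P a3@(4,3):R a4@(3,4):P a5@(3,4):P a6@(0,3):R a7@(3,3):P a8@(2,1):R
t=2: a0@(4,3):P a1@(2,1):P a2@(4,2):P a3@(0,3):R a4@(4,4):P a5@(4,4):P a6@(1,3):R a7@(4,3):P a8@(3,1):R
t=3: a0@(0,3):P a1@(3,1):P a2@(0,2):P a3@(1,3):R a4@(0,4):P a5@(0,4):P a6@(2,3):R a7@(0,3):P a8@(4,1):R
t=4: a0@(1,3):P a1@(4,1):P a2@(1,2):P a3@(2,3):R a4@(1,4):P a5@(1,4):P a6@(3,3):R a7@(1,3):P a8@(0,1):R

3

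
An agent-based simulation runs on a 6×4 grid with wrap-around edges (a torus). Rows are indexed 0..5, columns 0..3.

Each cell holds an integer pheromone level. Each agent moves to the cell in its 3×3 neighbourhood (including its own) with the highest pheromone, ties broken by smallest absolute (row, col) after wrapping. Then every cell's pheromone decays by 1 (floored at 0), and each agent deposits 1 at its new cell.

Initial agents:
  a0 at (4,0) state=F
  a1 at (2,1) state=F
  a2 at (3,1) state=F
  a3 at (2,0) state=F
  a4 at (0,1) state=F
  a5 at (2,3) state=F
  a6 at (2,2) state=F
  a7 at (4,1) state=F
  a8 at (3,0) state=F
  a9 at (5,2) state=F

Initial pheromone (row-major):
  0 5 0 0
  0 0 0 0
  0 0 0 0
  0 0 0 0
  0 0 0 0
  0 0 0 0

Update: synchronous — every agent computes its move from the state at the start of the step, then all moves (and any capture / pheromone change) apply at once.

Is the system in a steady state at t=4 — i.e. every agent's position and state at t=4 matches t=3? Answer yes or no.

no

t=1: a0@(3,0) a1@(1,0) a2@(2,0) a3@(1,0) a4@(0,1) a5@(1,0) a6@(1,1) a7@(3,0) a8@(2,0) a9@(0,1) | pheromone: 0 6 0 0 / 3 1 0 0 / 2 0 0 0 / 2 0 0 0 / 0 0 0 0 / 0 0 0 0
t=2: a0@(2,0) a1@(0,1) a2@(1,0) a3@(0,1) a4@(0,1) a5@(0,1) a6@(0,1) a7@(2,0) a8@(1,0) a9@(0,1) | pheromone: 0 11 0 0 / 4 0 0 0 / 3 0 0 0 / 1 0 0 0 / 0 0 0 0 / 0 0 0 0
t=3: a0@(1,0) a1@(0,1) a2@(0,1) a3@(0,1) a4@(0,1) a5@(0,1) a6@(0,1) a7@(1,0) a8@(0,1) a9@(0,1) | pheromone: 0 18 0 0 / 5 0 0 0 / 2 0 0 0 / 0 0 0 0 / 0 0 0 0 / 0 0 0 0
t=4: a0@(0,1) a1@(0,1) a2@(0,1) a3@(0,1) a4@(0,1) a5@(0,1) a6@(0,1) a7@(0,1) a8@(0,1) a9@(0,1) | pheromone: 0 27 0 0 / 4 0 0 0 / 1 0 0 0 / 0 0 0 0 / 0 0 0 0 / 0 0 0 0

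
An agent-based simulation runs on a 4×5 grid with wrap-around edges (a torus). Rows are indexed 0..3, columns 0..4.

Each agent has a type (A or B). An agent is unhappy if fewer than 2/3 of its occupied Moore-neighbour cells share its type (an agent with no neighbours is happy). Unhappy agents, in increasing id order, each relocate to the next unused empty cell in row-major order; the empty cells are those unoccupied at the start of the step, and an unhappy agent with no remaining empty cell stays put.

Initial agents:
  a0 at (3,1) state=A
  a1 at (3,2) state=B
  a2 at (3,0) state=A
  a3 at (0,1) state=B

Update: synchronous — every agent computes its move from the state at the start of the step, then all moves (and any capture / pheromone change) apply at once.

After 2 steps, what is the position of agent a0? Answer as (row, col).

t=1: a0@(0,0):A a1@(0,2):B a2@(0,3):A a3@(0,4):B
t=2: a0@(0,1):A a1@(1,0):B a2@(1,1):A a3@(1,2):B

(0, 1)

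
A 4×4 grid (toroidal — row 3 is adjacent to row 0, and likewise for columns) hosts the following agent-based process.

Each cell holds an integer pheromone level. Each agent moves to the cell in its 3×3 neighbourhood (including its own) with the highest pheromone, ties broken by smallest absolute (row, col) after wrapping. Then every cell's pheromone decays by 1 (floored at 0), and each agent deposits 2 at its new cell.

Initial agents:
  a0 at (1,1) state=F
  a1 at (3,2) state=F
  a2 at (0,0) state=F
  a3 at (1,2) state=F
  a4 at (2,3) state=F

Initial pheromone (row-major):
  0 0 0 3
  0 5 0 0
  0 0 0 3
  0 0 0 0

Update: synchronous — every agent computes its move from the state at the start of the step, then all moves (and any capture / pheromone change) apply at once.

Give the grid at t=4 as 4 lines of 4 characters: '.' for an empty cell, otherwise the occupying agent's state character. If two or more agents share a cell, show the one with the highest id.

t=1: a0@(1,1) a1@(0,3) a2@(1,1) a3@(1,1) a4@(2,3) | pheromone: 0 0 0 4 / 0 10 0 0 / 0 0 0 4 / 0 0 0 0
t=2: a0@(1,1) a1@(0,3) a2@(1,1) a3@(1,1) a4@(2,3) | pheromone: 0 0 0 5 / 0 15 0 0 / 0 0 0 5 / 0 0 0 0
t=3: a0@(1,1) a1@(0,3) a2@(1,1) a3@(1,1) a4@(2,3) | pheromone: 0 0 0 6 / 0 20 0 0 / 0 0 0 6 / 0 0 0 0
t=4: a0@(1,1) a1@(0,3) a2@(1,1) a3@(1,1) a4@(2,3) | pheromone: 0 0 0 7 / 0 25 0 0 / 0 0 0 7 / 0 0 0 0

...F
.F..
...F
....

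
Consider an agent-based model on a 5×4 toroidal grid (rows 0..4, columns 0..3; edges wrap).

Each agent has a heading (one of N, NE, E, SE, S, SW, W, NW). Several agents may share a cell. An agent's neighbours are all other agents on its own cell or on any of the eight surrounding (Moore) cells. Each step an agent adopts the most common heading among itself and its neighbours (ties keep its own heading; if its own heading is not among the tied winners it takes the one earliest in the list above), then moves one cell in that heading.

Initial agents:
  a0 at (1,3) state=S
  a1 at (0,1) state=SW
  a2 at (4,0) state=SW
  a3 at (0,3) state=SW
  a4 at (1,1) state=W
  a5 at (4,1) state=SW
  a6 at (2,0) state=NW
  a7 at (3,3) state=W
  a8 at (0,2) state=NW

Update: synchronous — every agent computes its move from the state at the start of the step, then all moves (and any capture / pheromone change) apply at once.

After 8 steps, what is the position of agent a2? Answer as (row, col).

t=1: a0@(0,2):NW a1@(1,0):SW a2@(0,3):SW a3@(1,2):SW a4@(0,0):NW a5@(0,0):SW a6@(2,3):W a7@(3,2):W a8@(1,1):SW
t=2: a0@(1,1):SW a1@(2,3):SW a2@(1,2):SW a3@(2,1):SW a4@(1,3):SW a5@(1,3):SW a6@(2,2):W a7@(3,1):W a8@(2,0):SW
t=3: a0@(2,0):SW a1@(3,2):SW a2@(2,1):SW a3@(3,0):SW a4@(2,2):SW a5@(2,2):SW a6@(3,1):SW a7@(3,0):W a8@(3,3):SW
t=4: a0@(3,3):SW a1@(4,1):SW a2@(3,0):SW a3@(4,3):SW a4@(3,1):SW a5@(3,1):SW a6@(4,0):SW a7@(4,3):SW a8@(4,2):SW
t=5: a0@(4,2):SW a1@(0,0):SW a2@(4,3):SW a3@(0,2):SW a4@(4,0):SW a5@(4,0):SW a6@(0,3):SW a7@(0,2):SW a8@(0,1):SW
t=6: a0@(0,1):SW a1@(1,3):SW a2@(0,2):SW a3@(1,1):SW a4@(0,3):SW a5@(0,3):SW a6@(1,2):SW a7@(1,1):SW a8@(1,0):SW
t=7: a0@(1,0):SW a1@(2,2):SW a2@(1,1):SW a3@(2,0):SW a4@(1,2):SW a5@(1,2):SW a6@(2,1):SW a7@(2,0):SW a8@(2,3):SW
t=8: a0@(2,3):SW a1@(3,1):SW a2@(2,0):SW a3@(3,3):SW a4@(2,1):SW a5@(2,1):SW a6@(3,0):SW a7@(3,3):SW a8@(3,2):SW

(2, 0)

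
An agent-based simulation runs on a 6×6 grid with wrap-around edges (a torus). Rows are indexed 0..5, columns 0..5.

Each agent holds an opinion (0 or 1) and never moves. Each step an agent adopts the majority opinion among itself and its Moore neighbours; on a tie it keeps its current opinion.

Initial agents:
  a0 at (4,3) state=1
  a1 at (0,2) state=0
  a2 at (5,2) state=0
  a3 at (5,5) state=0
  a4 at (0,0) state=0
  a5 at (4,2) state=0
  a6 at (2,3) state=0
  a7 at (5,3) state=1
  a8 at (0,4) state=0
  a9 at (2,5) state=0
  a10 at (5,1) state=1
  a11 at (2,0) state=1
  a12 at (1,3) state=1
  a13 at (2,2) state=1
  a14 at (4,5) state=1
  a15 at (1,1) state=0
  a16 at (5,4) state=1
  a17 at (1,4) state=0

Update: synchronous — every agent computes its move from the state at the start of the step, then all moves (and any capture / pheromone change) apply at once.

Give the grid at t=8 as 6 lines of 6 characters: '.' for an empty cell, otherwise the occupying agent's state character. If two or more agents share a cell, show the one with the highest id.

t=1: a0@(4,3):1 a1@(0,2):0 a2@(5,2):0 a3@(5,5):0 a4@(0,0):0 a5@(4,2):1 a6@(2,3):0 a7@(5,3):0 a8@(0,4):0 a9@(2,5):0 a10@(5,1):0 a11@(2,0):0 a12@(1,3):0 a13@(2,2):1 a14@(4,5):1 a15@(1,1):0 a16@(5,4):1 a17@(1,4):0
t=2: a0@(4,3):1 a1@(0,2):0 a2@(5,2):0 a3@(5,5):0 a4@(0,0):0 a5@(4,2):0 a6@(2,3):0 a7@(5,3):0 a8@(0,4):0 a9@(2,5):0 a10@(5,1):0 a11@(2,0):0 a12@(1,3):0 a13@(2,2):0 a14@(4,5):1 a15@(1,1):0 a16@(5,4):1 a17@(1,4):0
t=3: a0@(4,3):0 a1@(0,2):0 a2@(5,2):0 a3@(5,5):0 a4@(0,0):0 a5@(4,2):0 a6@(2,3):0 a7@(5,3):0 a8@(0,4):0 a9@(2,5):0 a10@(5,1):0 a11@(2,0):0 a12@(1,3):0 a13@(2,2):0 a14@(4,5):1 a15@(1,1):0 a16@(5,4):1 a17@(1,4):0
t=4: a0@(4,3):0 a1@(0,2):0 a2@(5,2):0 a3@(5,5):0 a4@(0,0):0 a5@(4,2):0 a6@(2,3):0 a7@(5,3):0 a8@(0,4):0 a9@(2,5):0 a10@(5,1):0 a11@(2,0):0 a12@(1,3):0 a13@(2,2):0 a14@(4,5):1 a15@(1,1):0 a16@(5,4):0 a17@(1,4):0
t=5: a0@(4,3):0 a1@(0,2):0 a2@(5,2):0 a3@(5,5):0 a4@(0,0):0 a5@(4,2):0 a6@(2,3):0 a7@(5,3):0 a8@(0,4):0 a9@(2,5):0 a10@(5,1):0 a11@(2,0):0 a12@(1,3):0 a13@(2,2):0 a14@(4,5):0 a15@(1,1):0 a16@(5,4):0 a17@(1,4):0
t=6: (unchanged — steady state)

0.0.0.
.0.00.
0.00.0
......
..00.0
.00000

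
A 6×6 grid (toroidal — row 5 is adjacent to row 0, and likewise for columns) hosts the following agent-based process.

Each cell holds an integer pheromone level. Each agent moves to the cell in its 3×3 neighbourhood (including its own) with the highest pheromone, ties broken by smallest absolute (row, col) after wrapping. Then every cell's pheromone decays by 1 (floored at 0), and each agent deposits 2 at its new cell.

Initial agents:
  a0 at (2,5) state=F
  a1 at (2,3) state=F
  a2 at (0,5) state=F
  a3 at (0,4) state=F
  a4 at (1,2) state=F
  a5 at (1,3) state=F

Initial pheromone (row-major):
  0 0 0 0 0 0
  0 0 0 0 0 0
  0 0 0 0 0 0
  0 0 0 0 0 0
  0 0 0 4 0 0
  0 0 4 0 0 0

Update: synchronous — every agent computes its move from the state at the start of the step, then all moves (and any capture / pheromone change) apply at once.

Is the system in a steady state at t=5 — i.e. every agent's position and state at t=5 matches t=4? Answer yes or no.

yes

t=1: a0@(1,0) a1@(1,2) a2@(0,0) a3@(0,3) a4@(0,1) a5@(0,2) | pheromone: 2 2 2 2 0 0 / 2 0 2 0 0 0 / 0 0 0 0 0 0 / 0 0 0 0 0 0 / 0 0 0 3 0 0 / 0 0 3 0 0 0
t=2: a0@(0,0) a1@(0,1) a2@(0,0) a3@(5,2) a4@(5,2) a5@(5,2) | pheromone: 5 3 1 1 0 0 / 1 0 1 0 0 0 / 0 0 0 0 0 0 / 0 0 0 0 0 0 / 0 0 0 2 0 0 / 0 0 8 0 0 0
t=3: a0@(0,0) a1@(5,2) a2@(0,0) a3@(5,2) a4@(5,2) a5@(5,2) | pheromone: 8 2 0 0 0 0 / 0 0 0 0 0 0 / 0 0 0 0 0 0 / 0 0 0 0 0 0 / 0 0 0 1 0 0 / 0 0 15 0 0 0
t=4: a0@(0,0) a1@(5,2) a2@(0,0) a3@(5,2) a4@(5,2) a5@(5,2) | pheromone: 11 1 0 0 0 0 / 0 0 0 0 0 0 / 0 0 0 0 0 0 / 0 0 0 0 0 0 / 0 0 0 0 0 0 / 0 0 22 0 0 0
t=5: a0@(0,0) a1@(5,2) a2@(0,0) a3@(5,2) a4@(5,2) a5@(5,2) | pheromone: 14 0 0 0 0 0 / 0 0 0 0 0 0 / 0 0 0 0 0 0 / 0 0 0 0 0 0 / 0 0 0 0 0 0 / 0 0 29 0 0 0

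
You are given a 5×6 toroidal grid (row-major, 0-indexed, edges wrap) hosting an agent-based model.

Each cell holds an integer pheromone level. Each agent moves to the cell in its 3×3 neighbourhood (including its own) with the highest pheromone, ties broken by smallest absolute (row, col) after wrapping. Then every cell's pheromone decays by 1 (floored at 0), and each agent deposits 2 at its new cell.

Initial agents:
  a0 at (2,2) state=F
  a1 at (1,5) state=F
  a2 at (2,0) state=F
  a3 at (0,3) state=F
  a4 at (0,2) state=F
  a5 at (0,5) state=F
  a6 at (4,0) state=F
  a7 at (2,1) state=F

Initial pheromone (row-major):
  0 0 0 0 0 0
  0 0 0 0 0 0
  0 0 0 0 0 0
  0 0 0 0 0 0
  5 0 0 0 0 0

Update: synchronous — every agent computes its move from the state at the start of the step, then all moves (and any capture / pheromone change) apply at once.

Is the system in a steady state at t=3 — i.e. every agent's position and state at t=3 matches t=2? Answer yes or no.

no

t=1: a0@(1,1) a1@(0,0) a2@(1,0) a3@(0,2) a4@(0,1) a5@(4,0) a6@(4,0) a7@(1,0) | pheromone: 2 2 2 0 0 0 / 4 2 0 0 0 0 / 0 0 0 0 0 0 / 0 0 0 0 0 0 / 8 0 0 0 0 0
t=2: a0@(1,0) a1@(4,0) a2@(1,0) a3@(0,1) a4@(4,0) a5@(4,0) a6@(4,0) a7@(1,0) | pheromone: 1 3 1 0 0 0 / 9 1 0 0 0 0 / 0 0 0 0 0 0 / 0 0 0 0 0 0 / 15 0 0 0 0 0
t=3: a0@(1,0) a1@(4,0) a2@(1,0) a3@(4,0) a4@(4,0) a5@(4,0) a6@(4,0) a7@(1,0) | pheromone: 0 2 0 0 0 0 / 14 0 0 0 0 0 / 0 0 0 0 0 0 / 0 0 0 0 0 0 / 24 0 0 0 0 0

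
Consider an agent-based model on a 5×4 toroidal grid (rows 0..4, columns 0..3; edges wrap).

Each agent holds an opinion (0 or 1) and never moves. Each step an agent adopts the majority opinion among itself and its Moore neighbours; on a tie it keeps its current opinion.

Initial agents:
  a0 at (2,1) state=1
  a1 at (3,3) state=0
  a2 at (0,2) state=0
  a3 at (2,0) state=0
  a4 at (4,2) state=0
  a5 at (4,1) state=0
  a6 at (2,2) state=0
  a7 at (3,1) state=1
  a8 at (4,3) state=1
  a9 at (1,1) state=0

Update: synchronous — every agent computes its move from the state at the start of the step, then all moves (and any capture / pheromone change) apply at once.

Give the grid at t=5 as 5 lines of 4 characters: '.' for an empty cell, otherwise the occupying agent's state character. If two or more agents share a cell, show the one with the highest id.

t=1: a0@(2,1):0 a1@(3,3):0 a2@(0,2):0 a3@(2,0):0 a4@(4,2):0 a5@(4,1):0 a6@(2,2):0 a7@(3,1):0 a8@(4,3):0 a9@(1,1):0
t=2: (unchanged — steady state)

..0.
.0..
000.
.0.0
.000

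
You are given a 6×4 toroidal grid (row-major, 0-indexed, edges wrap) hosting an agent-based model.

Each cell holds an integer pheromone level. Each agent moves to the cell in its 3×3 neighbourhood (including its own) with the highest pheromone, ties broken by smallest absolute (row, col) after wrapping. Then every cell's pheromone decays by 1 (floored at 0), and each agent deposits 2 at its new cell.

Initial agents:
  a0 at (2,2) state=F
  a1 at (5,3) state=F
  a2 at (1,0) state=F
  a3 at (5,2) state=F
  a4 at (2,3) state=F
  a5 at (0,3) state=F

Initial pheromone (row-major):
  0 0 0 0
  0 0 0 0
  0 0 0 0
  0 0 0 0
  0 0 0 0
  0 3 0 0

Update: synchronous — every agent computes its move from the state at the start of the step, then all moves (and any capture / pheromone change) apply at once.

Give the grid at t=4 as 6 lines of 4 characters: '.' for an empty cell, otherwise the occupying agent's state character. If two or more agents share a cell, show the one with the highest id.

t=1: a0@(1,1) a1@(0,0) a2@(0,0) a3@(5,1) a4@(1,0) a5@(0,0) | pheromone: 6 0 0 0 / 2 2 0 0 / 0 0 0 0 / 0 0 0 0 / 0 0 0 0 / 0 4 0 0
t=2: a0@(0,0) a1@(0,0) a2@(0,0) a3@(0,0) a4@(0,0) a5@(0,0) | pheromone: 17 0 0 0 / 1 1 0 0 / 0 0 0 0 / 0 0 0 0 / 0 0 0 0 / 0 3 0 0
t=3: a0@(0,0) a1@(0,0) a2@(0,0) a3@(0,0) a4@(0,0) a5@(0,0) | pheromone: 28 0 0 0 / 0 0 0 0 / 0 0 0 0 / 0 0 0 0 / 0 0 0 0 / 0 2 0 0
t=4: a0@(0,0) a1@(0,0) a2@(0,0) a3@(0,0) a4@(0,0) a5@(0,0) | pheromone: 39 0 0 0 / 0 0 0 0 / 0 0 0 0 / 0 0 0 0 / 0 0 0 0 / 0 1 0 0

F...
....
....
....
....
....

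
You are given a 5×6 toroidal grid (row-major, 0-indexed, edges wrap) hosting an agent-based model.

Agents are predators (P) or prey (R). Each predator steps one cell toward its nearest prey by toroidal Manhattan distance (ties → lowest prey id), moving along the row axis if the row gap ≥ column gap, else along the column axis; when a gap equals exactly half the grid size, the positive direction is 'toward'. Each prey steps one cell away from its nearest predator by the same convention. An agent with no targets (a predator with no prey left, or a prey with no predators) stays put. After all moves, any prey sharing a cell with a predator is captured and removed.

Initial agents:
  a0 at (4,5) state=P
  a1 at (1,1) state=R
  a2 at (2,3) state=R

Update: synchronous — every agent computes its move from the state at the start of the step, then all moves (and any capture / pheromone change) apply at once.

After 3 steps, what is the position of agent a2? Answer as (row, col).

(1, 1)

t=1: a0@(0,5):P a1@(2,1):R a2@(1,3):R
t=2: a0@(0,4):P a1@(3,1):R a2@(1,2):R
t=3: a0@(0,3):P a1@(3,0):R a2@(1,1):R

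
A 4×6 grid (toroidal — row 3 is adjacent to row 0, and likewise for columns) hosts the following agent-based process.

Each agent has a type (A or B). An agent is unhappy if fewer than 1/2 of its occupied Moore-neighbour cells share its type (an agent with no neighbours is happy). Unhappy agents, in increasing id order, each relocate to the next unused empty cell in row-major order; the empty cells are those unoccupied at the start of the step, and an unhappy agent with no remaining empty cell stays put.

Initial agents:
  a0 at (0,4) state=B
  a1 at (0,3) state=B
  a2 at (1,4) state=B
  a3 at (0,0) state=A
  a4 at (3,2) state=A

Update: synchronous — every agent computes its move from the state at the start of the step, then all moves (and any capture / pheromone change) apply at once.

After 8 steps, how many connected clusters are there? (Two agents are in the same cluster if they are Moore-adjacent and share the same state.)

t=1: a0@(0,4):B a1@(0,3):B a2@(1,4):B a3@(0,0):A a4@(0,1):A
t=2: (unchanged — steady state)

2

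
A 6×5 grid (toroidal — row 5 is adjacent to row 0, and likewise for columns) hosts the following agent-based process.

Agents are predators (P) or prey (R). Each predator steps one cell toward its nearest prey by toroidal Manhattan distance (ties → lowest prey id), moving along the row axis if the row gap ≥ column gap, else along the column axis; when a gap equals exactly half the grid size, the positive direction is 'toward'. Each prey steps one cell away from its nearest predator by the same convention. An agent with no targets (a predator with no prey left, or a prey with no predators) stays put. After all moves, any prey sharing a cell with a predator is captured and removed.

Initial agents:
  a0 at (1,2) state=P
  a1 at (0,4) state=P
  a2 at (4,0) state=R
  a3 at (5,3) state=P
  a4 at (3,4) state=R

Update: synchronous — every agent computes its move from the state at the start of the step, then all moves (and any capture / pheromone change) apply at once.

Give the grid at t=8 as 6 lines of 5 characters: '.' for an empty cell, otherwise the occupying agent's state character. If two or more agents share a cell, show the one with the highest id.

.....
.....
R....
....R
...PP
.....

t=1: a0@(2,2):P a1@(5,4):P a2@(3,0):R a3@(5,4):P a4@(2,4):R
t=2: a0@(2,3):P a1@(4,4):P a2@(3,4):R a3@(4,4):P a4@(2,0):R
t=3: a0@(3,3):P a1@(3,4):P a2@(2,4):R a3@(3,4):P a4@(2,1):R
t=4: a0@(2,3):P a1@(2,4):P a2@(1,4):R a3@(2,4):P a4@(2,0):R
t=5: a0@(1,3):P a1@(1,4):P a2@(0,4):R a3@(1,4):P a4@(2,1):R
t=6: a0@(0,3):P a1@(0,4):P a2@(5,4):R a3@(0,4):P a4@(2,0):R
t=7: a0@(5,3):P a1@(5,4):P a2@(4,4):R a3@(5,4):P a4@(3,0):R
t=8: a0@(4,3):P a1@(4,4):P a2@(3,4):R a3@(4,4):P a4@(2,0):R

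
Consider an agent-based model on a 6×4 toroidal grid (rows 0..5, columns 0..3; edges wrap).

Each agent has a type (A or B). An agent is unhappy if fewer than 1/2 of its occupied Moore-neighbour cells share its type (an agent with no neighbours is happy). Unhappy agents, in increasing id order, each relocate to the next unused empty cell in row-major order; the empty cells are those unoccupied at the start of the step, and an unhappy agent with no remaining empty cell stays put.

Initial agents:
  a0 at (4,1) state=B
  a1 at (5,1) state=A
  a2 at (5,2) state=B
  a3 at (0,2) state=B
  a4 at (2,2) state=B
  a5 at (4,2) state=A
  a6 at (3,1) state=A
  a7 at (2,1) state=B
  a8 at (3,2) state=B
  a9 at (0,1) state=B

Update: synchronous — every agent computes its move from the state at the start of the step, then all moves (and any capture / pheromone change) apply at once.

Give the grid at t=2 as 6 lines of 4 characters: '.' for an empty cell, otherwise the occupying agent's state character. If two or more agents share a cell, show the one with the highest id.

.BB.
..BA
ABBA
..B.
....
..B.

t=1: a0@(0,0):B a1@(0,3):A a2@(5,2):B a3@(0,2):B a4@(2,2):B a5@(1,0):A a6@(1,1):A a7@(2,1):B a8@(3,2):B a9@(0,1):B
t=2: a0@(1,2):B a1@(1,3):A a2@(5,2):B a3@(0,2):B a4@(2,2):B a5@(2,0):A a6@(2,3):A a7@(2,1):B a8@(3,2):B a9@(0,1):B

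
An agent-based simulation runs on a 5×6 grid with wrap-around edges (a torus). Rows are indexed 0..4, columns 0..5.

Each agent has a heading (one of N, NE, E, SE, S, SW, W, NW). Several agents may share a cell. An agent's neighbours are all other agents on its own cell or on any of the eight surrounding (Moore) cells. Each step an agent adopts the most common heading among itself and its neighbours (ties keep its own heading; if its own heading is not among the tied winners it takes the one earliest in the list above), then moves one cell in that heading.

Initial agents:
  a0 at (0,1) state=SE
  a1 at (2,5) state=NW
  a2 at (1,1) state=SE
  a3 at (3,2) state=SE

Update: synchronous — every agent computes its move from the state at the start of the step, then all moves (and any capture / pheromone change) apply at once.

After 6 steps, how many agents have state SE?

t=1: a0@(1,2):SE a1@(1,4):NW a2@(2,2):SE a3@(4,3):SE
t=2: a0@(2,3):SE a1@(0,3):NW a2@(3,3):SE a3@(0,4):SE
t=3: a0@(3,4):SE a1@(4,2):NW a2@(4,4):SE a3@(1,5):SE
t=4: a0@(4,5):SE a1@(3,1):NW a2@(0,5):SE a3@(2,0):SE
t=5: a0@(0,0):SE a1@(2,0):NW a2@(1,0):SE a3@(3,1):SE
t=6: a0@(1,1):SE a1@(3,1):SE a2@(2,1):SE a3@(4,2):SE

4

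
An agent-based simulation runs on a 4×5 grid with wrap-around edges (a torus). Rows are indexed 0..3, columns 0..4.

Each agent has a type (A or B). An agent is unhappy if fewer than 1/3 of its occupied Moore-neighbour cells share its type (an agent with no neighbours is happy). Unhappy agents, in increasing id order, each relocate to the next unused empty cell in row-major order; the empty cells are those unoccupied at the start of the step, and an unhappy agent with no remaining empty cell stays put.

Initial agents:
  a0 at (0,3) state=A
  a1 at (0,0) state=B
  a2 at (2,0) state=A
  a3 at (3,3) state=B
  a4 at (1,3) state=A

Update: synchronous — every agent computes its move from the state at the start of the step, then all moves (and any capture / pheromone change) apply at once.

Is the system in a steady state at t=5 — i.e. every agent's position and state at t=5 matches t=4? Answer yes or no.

yes

t=1: a0@(0,3):A a1@(0,0):B a2@(2,0):A a3@(0,1):B a4@(1,3):A
t=2: (unchanged — steady state)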